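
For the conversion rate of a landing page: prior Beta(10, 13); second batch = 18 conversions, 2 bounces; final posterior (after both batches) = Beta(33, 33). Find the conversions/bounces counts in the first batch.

5 conversions and 18 bounces

Sequential conjugate updates are equivalent to a single update on the pooled data, so total successes = posterior α − prior α and total failures = posterior β − prior β.
Total across both batches: 33−10=23 conversions, 33−13=20 bounces.
Subtract the second batch: 23−18=5 conversions and 20−2=18 bounces.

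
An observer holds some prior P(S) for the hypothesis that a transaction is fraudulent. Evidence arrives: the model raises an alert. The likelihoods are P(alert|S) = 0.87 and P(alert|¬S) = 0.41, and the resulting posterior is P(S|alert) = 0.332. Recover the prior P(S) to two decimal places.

P(S) = 0.19

Bayes' rule in odds form gives O(S|E) = O(S)·[P(E|S)/P(E|¬S)], hence O(S) = O(S|E)/LR.
Posterior odds = 0.332/(1−0.332) = 0.4970. LR = 0.87/0.41 = 2.1220.
Prior odds = 0.4970/2.1220 = 0.2342, so P(S) = 0.2342/(1+0.2342) ≈ 0.19.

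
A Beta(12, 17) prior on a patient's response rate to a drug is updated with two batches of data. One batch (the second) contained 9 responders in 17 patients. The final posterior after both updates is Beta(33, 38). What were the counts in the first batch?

12 responders and 13 non-responders

Because Beta–binomial updating is additive in the counts, the combined data contributed (α_post−α_prior, β_post−β_prior) successes and failures.
Total across both batches: 33−12=21 responders, 38−17=21 non-responders.
Subtract the second batch: 21−9=12 responders and 21−8=13 non-responders.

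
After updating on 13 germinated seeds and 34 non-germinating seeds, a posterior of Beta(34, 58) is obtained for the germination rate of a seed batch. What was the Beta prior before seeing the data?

Beta(21, 24)

Under Beta–binomial conjugacy the posterior parameters are (α+s, β+f).
Subtract the data counts: 34−13=21, 58−34=24.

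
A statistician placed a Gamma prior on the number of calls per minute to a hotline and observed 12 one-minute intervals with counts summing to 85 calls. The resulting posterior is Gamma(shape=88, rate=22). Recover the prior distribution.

Gamma(shape=3, rate=10)

A Gamma(α, β) prior (rate parametrization) on a Poisson rate with n observations summing to S gives posterior Gamma(α+S, β+n).
So α = 88 − 85 = 3 and β = 22 − 12 = 10.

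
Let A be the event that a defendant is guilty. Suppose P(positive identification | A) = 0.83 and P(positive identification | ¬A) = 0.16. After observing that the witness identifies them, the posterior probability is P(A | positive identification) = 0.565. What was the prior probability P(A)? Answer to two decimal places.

In odds form, posterior odds = prior odds × likelihood ratio, so prior odds = posterior odds ÷ LR.
Posterior odds = 0.565/(1−0.565) = 1.2989. LR = 0.83/0.16 = 5.1875.
Prior odds = 1.2989/5.1875 = 0.2504, so P(A) = 0.2504/(1+0.2504) ≈ 0.20.

P(A) = 0.20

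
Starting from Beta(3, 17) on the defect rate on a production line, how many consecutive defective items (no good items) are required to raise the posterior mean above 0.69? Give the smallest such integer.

After k defective items and 0 good items the posterior is Beta(3+k, 17), with mean (3+k)/(3+17+k).
Set (3+k)/(20+k) > 0.69 and solve: k > (0.69·20 − 3)/(1 − 0.69) = 34.839.
The smallest integer exceeding 34.839 is 35, and checking k=35: (38)/(55) = 0.6909 > 0.69.

k = 35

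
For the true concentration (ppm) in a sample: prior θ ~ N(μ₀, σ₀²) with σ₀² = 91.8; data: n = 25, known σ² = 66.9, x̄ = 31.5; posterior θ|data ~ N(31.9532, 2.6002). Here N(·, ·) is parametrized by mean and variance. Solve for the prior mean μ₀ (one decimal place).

μ₀ = 47.5

The posterior mean is a precision-weighted average: μ_n = (τ₀μ₀ + τ_data·x̄)/(τ₀+τ_data), with τ₀=1/σ₀² and τ_data=n/σ².
Here τ₀ = 1/91.8 = 0.010893 and τ_data = 25/66.9 = 0.373692, so τ_n = 0.384585.
Rearranging for μ₀: μ₀ = (μ_n·τ_n − τ_data·x̄)/τ₀ = (31.9532·0.384585 − 0.373692·31.5) / 0.010893 = 0.517423/0.010893 ≈ 47.5.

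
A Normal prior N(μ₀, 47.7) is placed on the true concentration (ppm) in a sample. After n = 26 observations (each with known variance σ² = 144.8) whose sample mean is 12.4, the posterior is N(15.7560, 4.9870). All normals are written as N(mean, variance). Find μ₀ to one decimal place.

μ₀ = 44.5

With known observation variance, the Normal–Normal posterior has precision τ_n = τ₀ + n/σ² and mean μ_n = (τ₀μ₀ + (n/σ²)x̄)/τ_n.
Here τ₀ = 1/47.7 = 0.020964 and τ_data = 26/144.8 = 0.179558, so τ_n = 0.200522.
Rearranging for μ₀: μ₀ = (μ_n·τ_n − τ_data·x̄)/τ₀ = (15.7560·0.200522 − 0.179558·12.4) / 0.020964 = 0.932905/0.020964 ≈ 44.5.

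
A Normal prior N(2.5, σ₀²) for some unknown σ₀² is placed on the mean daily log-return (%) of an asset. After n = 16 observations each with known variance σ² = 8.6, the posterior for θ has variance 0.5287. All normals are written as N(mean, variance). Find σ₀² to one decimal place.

Posterior precision equals prior precision plus data precision: 1/σ_n² = 1/σ₀² + n/σ².
So 1/σ₀² = 1/0.5287 − 16/8.6 = 1.891432 − 1.860465 = 0.030967.
Hence σ₀² = 1/0.030967 ≈ 32.3.

σ₀² = 32.3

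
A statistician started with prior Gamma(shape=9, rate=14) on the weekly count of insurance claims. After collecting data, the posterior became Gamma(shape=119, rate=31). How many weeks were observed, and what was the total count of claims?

Gamma–Poisson conjugacy: posterior shape = α + Σxᵢ, posterior rate = β + n.
Matching: Σxᵢ = 119 − 9 = 110 and n = 31 − 14 = 17.

n = 17 weeks with total 110 claims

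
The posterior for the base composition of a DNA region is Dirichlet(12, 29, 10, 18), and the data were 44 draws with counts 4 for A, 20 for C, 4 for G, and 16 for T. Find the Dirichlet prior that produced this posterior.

Dirichlet(8, 9, 6, 2)

For a Dirichlet(α) prior with multinomial counts c, the posterior is Dirichlet(α + c) componentwise.
Subtract each count from the matching posterior parameter: 12−4=8, 29−20=9, 10−4=6, 18−16=2.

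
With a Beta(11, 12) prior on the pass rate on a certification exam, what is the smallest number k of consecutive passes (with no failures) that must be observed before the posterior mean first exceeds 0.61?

After k passes and 0 failures the posterior is Beta(11+k, 12), with mean (11+k)/(11+12+k).
Set (11+k)/(23+k) > 0.61 and solve: k > (0.61·23 − 11)/(1 − 0.61) = 7.769.
The smallest integer exceeding 7.769 is 8, and checking k=8: (19)/(31) = 0.6129 > 0.61.

k = 8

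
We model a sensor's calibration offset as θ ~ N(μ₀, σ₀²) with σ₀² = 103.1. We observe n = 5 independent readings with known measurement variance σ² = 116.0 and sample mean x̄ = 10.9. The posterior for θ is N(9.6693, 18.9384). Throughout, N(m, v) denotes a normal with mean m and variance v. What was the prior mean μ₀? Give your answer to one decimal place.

The posterior mean is a precision-weighted average: μ_n = (τ₀μ₀ + τ_data·x̄)/(τ₀+τ_data), with τ₀=1/σ₀² and τ_data=n/σ².
Here τ₀ = 1/103.1 = 0.009699 and τ_data = 5/116.0 = 0.043103, so τ_n = 0.052802.
Rearranging for μ₀: μ₀ = (μ_n·τ_n − τ_data·x̄)/τ₀ = (9.6693·0.052802 − 0.043103·10.9) / 0.009699 = 0.040736/0.009699 ≈ 4.2.

μ₀ = 4.2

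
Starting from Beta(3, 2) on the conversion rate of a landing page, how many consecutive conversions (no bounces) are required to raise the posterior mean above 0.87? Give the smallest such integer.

k = 11

After k conversions and 0 bounces the posterior is Beta(3+k, 2), with mean (3+k)/(3+2+k).
Set (3+k)/(5+k) > 0.87 and solve: k > (0.87·5 − 3)/(1 − 0.87) = 10.385.
The smallest integer exceeding 10.385 is 11.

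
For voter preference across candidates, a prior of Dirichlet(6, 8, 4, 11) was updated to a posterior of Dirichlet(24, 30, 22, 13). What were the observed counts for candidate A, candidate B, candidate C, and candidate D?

For a Dirichlet(α) prior with multinomial counts c, the posterior is Dirichlet(α + c) componentwise.
Counts are posterior − prior componentwise: 24−6=18, 30−8=22, 22−4=18, 13−11=2.

counts (18, 22, 18, 2)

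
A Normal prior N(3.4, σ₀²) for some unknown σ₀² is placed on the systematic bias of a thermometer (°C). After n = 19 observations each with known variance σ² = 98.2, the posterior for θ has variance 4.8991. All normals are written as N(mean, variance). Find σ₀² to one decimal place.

σ₀² = 94.0

For the Normal–Normal model with known σ², precisions add: τ_n = τ₀ + n/σ².
So 1/σ₀² = 1/4.8991 − 19/98.2 = 0.204119 − 0.193483 = 0.010636.
Hence σ₀² = 1/0.010636 ≈ 94.0.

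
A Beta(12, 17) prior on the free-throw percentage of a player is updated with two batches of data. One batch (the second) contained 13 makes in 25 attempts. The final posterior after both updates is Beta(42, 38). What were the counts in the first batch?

17 makes and 9 misses

Sequential conjugate updates are equivalent to a single update on the pooled data, so total successes = posterior α − prior α and total failures = posterior β − prior β.
Total across both batches: 42−12=30 makes, 38−17=21 misses.
Subtract the second batch: 30−13=17 makes and 21−12=9 misses.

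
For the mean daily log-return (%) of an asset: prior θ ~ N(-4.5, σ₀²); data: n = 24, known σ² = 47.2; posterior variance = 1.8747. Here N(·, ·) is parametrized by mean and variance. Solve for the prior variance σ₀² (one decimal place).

σ₀² = 40.1

Posterior precision equals prior precision plus data precision: 1/σ_n² = 1/σ₀² + n/σ².
So 1/σ₀² = 1/1.8747 − 24/47.2 = 0.533419 − 0.508475 = 0.024944.
Hence σ₀² = 1/0.024944 ≈ 40.1.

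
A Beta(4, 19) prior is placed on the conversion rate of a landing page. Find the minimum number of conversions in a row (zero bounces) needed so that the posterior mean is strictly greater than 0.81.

After k conversions and 0 bounces the posterior is Beta(4+k, 19), with mean (4+k)/(4+19+k).
Set (4+k)/(23+k) > 0.81 and solve: k > (0.81·23 − 4)/(1 − 0.81) = 77.000.
The smallest integer exceeding 77.000 is 78, and checking k=78: (82)/(101) = 0.8119 > 0.81.

k = 78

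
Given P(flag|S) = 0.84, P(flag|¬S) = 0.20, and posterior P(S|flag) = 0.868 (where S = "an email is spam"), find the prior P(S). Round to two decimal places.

P(S) = 0.61

In odds form, posterior odds = prior odds × likelihood ratio, so prior odds = posterior odds ÷ LR.
Posterior odds = 0.868/(1−0.868) = 6.5758. LR = 0.84/0.20 = 4.2000.
Prior odds = 6.5758/4.2000 = 1.5657, so P(S) = 1.5657/(1+1.5657) ≈ 0.61.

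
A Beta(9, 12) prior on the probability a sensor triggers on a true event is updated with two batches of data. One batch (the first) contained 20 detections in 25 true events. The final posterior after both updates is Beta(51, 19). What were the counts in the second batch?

Because Beta–binomial updating is additive in the counts, the combined data contributed (α_post−α_prior, β_post−β_prior) successes and failures.
Total across both batches: 51−9=42 detections, 19−12=7 misses.
Subtract the first batch: 42−20=22 detections and 7−5=2 misses.

22 detections and 2 misses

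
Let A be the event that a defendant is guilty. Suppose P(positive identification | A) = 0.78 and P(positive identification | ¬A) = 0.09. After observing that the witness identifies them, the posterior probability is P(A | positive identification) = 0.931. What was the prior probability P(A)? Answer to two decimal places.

In odds form, posterior odds = prior odds × likelihood ratio, so prior odds = posterior odds ÷ LR.
Posterior odds = 0.931/(1−0.931) = 13.4928. LR = 0.78/0.09 = 8.6667.
Prior odds = 13.4928/8.6667 = 1.5569, so P(A) = 1.5569/(1+1.5569) ≈ 0.61.

P(A) = 0.61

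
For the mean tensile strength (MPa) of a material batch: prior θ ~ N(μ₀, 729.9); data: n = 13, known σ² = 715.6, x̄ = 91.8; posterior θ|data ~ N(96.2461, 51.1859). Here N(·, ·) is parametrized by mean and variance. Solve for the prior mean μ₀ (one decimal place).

μ₀ = 155.2

The posterior mean is a precision-weighted average: μ_n = (τ₀μ₀ + τ_data·x̄)/(τ₀+τ_data), with τ₀=1/σ₀² and τ_data=n/σ².
Here τ₀ = 1/729.9 = 0.001370 and τ_data = 13/715.6 = 0.018167, so τ_n = 0.019537.
Rearranging for μ₀: μ₀ = (μ_n·τ_n − τ_data·x̄)/τ₀ = (96.2461·0.019537 − 0.018167·91.8) / 0.001370 = 0.212629/0.001370 ≈ 155.2.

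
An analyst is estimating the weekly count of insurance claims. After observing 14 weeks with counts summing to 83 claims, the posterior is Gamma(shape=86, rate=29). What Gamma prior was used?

Gamma(shape=3, rate=15)

Gamma–Poisson conjugacy: posterior shape = α + Σxᵢ, posterior rate = β + n.
So α = 86 − 83 = 3 and β = 29 − 14 = 15.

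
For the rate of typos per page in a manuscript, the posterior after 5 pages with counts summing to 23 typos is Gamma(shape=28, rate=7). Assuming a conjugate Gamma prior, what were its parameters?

Gamma–Poisson conjugacy: posterior shape = α + Σxᵢ, posterior rate = β + n.
So α = 28 − 23 = 5 and β = 7 − 5 = 2.

Gamma(shape=5, rate=2)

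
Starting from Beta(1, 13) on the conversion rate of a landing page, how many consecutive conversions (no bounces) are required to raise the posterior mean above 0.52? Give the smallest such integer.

After k conversions and 0 bounces the posterior is Beta(1+k, 13), with mean (1+k)/(1+13+k).
Set (1+k)/(14+k) > 0.52 and solve: k > (0.52·14 − 1)/(1 − 0.52) = 13.083.
The smallest integer exceeding 13.083 is 14, and checking k=14: (15)/(28) = 0.5357 > 0.52.

k = 14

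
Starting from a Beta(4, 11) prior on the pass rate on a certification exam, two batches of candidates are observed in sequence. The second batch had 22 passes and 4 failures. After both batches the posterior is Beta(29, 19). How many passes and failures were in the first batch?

3 passes and 4 failures

Sequential conjugate updates are equivalent to a single update on the pooled data, so total successes = posterior α − prior α and total failures = posterior β − prior β.
Total across both batches: 29−4=25 passes, 19−11=8 failures.
Subtract the second batch: 25−22=3 passes and 8−4=4 failures.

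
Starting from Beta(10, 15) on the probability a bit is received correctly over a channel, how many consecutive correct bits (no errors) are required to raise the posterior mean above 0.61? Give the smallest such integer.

After k correct bits and 0 errors the posterior is Beta(10+k, 15), with mean (10+k)/(10+15+k).
Set (10+k)/(25+k) > 0.61 and solve: k > (0.61·25 − 10)/(1 − 0.61) = 13.462.
The smallest integer exceeding 13.462 is 14.

k = 14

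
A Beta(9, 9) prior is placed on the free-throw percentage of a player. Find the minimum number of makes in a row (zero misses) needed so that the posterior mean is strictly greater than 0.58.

After k makes and 0 misses the posterior is Beta(9+k, 9), with mean (9+k)/(9+9+k).
Set (9+k)/(18+k) > 0.58 and solve: k > (0.58·18 − 9)/(1 − 0.58) = 3.429.
The smallest integer exceeding 3.429 is 4, and checking k=4: (13)/(22) = 0.5909 > 0.58.

k = 4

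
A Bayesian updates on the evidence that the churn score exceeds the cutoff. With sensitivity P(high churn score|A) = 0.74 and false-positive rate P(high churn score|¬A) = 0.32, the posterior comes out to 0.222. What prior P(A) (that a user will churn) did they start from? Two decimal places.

In odds form, posterior odds = prior odds × likelihood ratio, so prior odds = posterior odds ÷ LR.
Posterior odds = 0.222/(1−0.222) = 0.2853. LR = 0.74/0.32 = 2.3125.
Prior odds = 0.2853/2.3125 = 0.1234, so P(A) = 0.1234/(1+0.1234) ≈ 0.11.

P(A) = 0.11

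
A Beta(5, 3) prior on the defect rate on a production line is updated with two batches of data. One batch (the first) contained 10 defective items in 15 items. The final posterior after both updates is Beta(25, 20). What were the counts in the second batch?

Because Beta–binomial updating is additive in the counts, the combined data contributed (α_post−α_prior, β_post−β_prior) successes and failures.
Total across both batches: 25−5=20 defective items, 20−3=17 good items.
Subtract the first batch: 20−10=10 defective items and 17−5=12 good items.

10 defective items and 12 good items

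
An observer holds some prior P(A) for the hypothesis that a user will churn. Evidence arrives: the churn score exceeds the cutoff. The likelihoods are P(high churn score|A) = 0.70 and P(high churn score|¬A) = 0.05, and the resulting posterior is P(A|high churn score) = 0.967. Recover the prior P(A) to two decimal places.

Bayes' rule in odds form gives O(A|E) = O(A)·[P(E|A)/P(E|¬A)], hence O(A) = O(A|E)/LR.
Posterior odds = 0.967/(1−0.967) = 29.3030. LR = 0.70/0.05 = 14.0000.
Prior odds = 29.3030/14.0000 = 2.0931, so P(A) = 2.0931/(1+2.0931) ≈ 0.68.

P(A) = 0.68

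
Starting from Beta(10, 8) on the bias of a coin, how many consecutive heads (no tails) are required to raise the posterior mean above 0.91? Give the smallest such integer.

k = 71

After k heads and 0 tails the posterior is Beta(10+k, 8), with mean (10+k)/(10+8+k).
Set (10+k)/(18+k) > 0.91 and solve: k > (0.91·18 − 10)/(1 − 0.91) = 70.889.
The smallest integer exceeding 70.889 is 71.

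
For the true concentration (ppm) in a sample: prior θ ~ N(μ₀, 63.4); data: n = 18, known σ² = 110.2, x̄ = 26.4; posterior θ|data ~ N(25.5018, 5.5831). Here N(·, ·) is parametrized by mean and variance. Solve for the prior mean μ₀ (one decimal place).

With known observation variance, the Normal–Normal posterior has precision τ_n = τ₀ + n/σ² and mean μ_n = (τ₀μ₀ + (n/σ²)x̄)/τ_n.
Here τ₀ = 1/63.4 = 0.015773 and τ_data = 18/110.2 = 0.163339, so τ_n = 0.179112.
Rearranging for μ₀: μ₀ = (μ_n·τ_n − τ_data·x̄)/τ₀ = (25.5018·0.179112 − 0.163339·26.4) / 0.015773 = 0.255529/0.015773 ≈ 16.2.

μ₀ = 16.2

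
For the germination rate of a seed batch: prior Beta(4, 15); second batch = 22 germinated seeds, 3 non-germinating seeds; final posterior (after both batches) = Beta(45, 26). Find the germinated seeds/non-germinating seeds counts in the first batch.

Because Beta–binomial updating is additive in the counts, the combined data contributed (α_post−α_prior, β_post−β_prior) successes and failures.
Total across both batches: 45−4=41 germinated seeds, 26−15=11 non-germinating seeds.
Subtract the second batch: 41−22=19 germinated seeds and 11−3=8 non-germinating seeds.

19 germinated seeds and 8 non-germinating seeds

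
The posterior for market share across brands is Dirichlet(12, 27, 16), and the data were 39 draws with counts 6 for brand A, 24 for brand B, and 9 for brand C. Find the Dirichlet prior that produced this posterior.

Dirichlet(6, 3, 7)

For a Dirichlet(α) prior with multinomial counts c, the posterior is Dirichlet(α + c) componentwise.
Subtract each count from the matching posterior parameter: 12−6=6, 27−24=3, 16−9=7.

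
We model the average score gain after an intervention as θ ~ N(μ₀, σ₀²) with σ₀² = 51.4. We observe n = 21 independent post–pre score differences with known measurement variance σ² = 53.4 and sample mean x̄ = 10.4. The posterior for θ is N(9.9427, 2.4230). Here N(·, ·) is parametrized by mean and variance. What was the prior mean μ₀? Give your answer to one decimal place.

With known observation variance, the Normal–Normal posterior has precision τ_n = τ₀ + n/σ² and mean μ_n = (τ₀μ₀ + (n/σ²)x̄)/τ_n.
Here τ₀ = 1/51.4 = 0.019455 and τ_data = 21/53.4 = 0.393258, so τ_n = 0.412713.
Rearranging for μ₀: μ₀ = (μ_n·τ_n − τ_data·x̄)/τ₀ = (9.9427·0.412713 − 0.393258·10.4) / 0.019455 = 0.013598/0.019455 ≈ 0.7.

μ₀ = 0.7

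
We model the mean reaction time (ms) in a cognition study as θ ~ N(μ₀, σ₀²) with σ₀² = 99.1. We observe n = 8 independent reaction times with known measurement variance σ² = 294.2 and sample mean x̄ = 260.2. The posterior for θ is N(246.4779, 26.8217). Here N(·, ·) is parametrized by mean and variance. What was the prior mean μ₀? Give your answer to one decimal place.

The posterior mean is a precision-weighted average: μ_n = (τ₀μ₀ + τ_data·x̄)/(τ₀+τ_data), with τ₀=1/σ₀² and τ_data=n/σ².
Here τ₀ = 1/99.1 = 0.010091 and τ_data = 8/294.2 = 0.027192, so τ_n = 0.037283.
Rearranging for μ₀: μ₀ = (μ_n·τ_n − τ_data·x̄)/τ₀ = (246.4779·0.037283 − 0.027192·260.2) / 0.010091 = 2.114077/0.010091 ≈ 209.5.

μ₀ = 209.5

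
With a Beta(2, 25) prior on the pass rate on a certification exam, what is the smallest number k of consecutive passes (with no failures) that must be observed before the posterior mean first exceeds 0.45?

After k passes and 0 failures the posterior is Beta(2+k, 25), with mean (2+k)/(2+25+k).
Set (2+k)/(27+k) > 0.45 and solve: k > (0.45·27 − 2)/(1 − 0.45) = 18.455.
The smallest integer exceeding 18.455 is 19, and checking k=19: (21)/(46) = 0.4565 > 0.45.

k = 19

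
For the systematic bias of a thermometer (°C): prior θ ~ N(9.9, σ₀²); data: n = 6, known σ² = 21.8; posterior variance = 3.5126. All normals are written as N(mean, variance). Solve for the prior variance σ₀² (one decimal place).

σ₀² = 105.7

For the Normal–Normal model with known σ², precisions add: τ_n = τ₀ + n/σ².
So 1/σ₀² = 1/3.5126 − 6/21.8 = 0.284689 − 0.275229 = 0.009460.
Hence σ₀² = 1/0.009460 ≈ 105.7.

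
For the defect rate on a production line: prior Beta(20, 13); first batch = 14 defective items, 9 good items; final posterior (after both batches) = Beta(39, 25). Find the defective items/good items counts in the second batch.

Sequential conjugate updates are equivalent to a single update on the pooled data, so total successes = posterior α − prior α and total failures = posterior β − prior β.
Total across both batches: 39−20=19 defective items, 25−13=12 good items.
Subtract the first batch: 19−14=5 defective items and 12−9=3 good items.

5 defective items and 3 good items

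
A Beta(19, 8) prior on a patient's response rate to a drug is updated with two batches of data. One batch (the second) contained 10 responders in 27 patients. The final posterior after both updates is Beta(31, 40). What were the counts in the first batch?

Sequential conjugate updates are equivalent to a single update on the pooled data, so total successes = posterior α − prior α and total failures = posterior β − prior β.
Total across both batches: 31−19=12 responders, 40−8=32 non-responders.
Subtract the second batch: 12−10=2 responders and 32−17=15 non-responders.

2 responders and 15 non-responders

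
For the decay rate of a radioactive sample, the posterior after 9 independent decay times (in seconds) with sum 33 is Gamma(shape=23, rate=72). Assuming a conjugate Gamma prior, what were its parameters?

Gamma–exponential conjugacy: posterior shape = α + n, posterior rate = β + Σtᵢ.
So α = 23 − 9 = 14 and β = 72 − 33 = 39.

Gamma(shape=14, rate=39)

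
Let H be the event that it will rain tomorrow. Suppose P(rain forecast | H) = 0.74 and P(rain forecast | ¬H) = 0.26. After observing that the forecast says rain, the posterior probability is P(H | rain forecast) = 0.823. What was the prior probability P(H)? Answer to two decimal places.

P(H) = 0.62

Bayes' rule in odds form gives O(H|E) = O(H)·[P(E|H)/P(E|¬H)], hence O(H) = O(H|E)/LR.
Posterior odds = 0.823/(1−0.823) = 4.6497. LR = 0.74/0.26 = 2.8462.
Prior odds = 4.6497/2.8462 = 1.6337, so P(H) = 1.6337/(1+1.6337) ≈ 0.62.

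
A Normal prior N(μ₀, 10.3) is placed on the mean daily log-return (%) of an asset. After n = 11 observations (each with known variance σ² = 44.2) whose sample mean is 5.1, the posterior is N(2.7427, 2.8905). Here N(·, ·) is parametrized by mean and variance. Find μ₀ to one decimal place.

The posterior mean is a precision-weighted average: μ_n = (τ₀μ₀ + τ_data·x̄)/(τ₀+τ_data), with τ₀=1/σ₀² and τ_data=n/σ².
Here τ₀ = 1/10.3 = 0.097087 and τ_data = 11/44.2 = 0.248869, so τ_n = 0.345956.
Rearranging for μ₀: μ₀ = (μ_n·τ_n − τ_data·x̄)/τ₀ = (2.7427·0.345956 − 0.248869·5.1) / 0.097087 = -0.320378/0.097087 ≈ -3.3.

μ₀ = -3.3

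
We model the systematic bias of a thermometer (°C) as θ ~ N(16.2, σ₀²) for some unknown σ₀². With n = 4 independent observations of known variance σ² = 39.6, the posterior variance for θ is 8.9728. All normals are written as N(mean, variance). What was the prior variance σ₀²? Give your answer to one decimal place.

Posterior precision equals prior precision plus data precision: 1/σ_n² = 1/σ₀² + n/σ².
So 1/σ₀² = 1/8.9728 − 4/39.6 = 0.111448 − 0.101010 = 0.010438.
Hence σ₀² = 1/0.010438 ≈ 95.8.

σ₀² = 95.8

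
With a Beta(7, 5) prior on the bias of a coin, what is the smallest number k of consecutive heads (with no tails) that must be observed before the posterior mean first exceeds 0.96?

After k heads and 0 tails the posterior is Beta(7+k, 5), with mean (7+k)/(7+5+k).
Set (7+k)/(12+k) > 0.96 and solve: k > (0.96·12 − 7)/(1 − 0.96) = 113.000.
The smallest integer exceeding 113.000 is 114.

k = 114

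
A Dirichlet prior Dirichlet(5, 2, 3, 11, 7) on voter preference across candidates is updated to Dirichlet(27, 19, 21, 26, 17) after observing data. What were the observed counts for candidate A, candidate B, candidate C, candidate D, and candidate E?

For a Dirichlet(α) prior with multinomial counts c, the posterior is Dirichlet(α + c) componentwise.
Counts are posterior − prior componentwise: 27−5=22, 19−2=17, 21−3=18, 26−11=15, 17−7=10.

counts (22, 17, 18, 15, 10)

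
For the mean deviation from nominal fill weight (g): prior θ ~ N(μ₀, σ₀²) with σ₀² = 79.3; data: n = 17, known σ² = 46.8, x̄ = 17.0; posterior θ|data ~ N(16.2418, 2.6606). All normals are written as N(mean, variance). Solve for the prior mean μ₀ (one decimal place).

μ₀ = -5.6

With known observation variance, the Normal–Normal posterior has precision τ_n = τ₀ + n/σ² and mean μ_n = (τ₀μ₀ + (n/σ²)x̄)/τ_n.
Here τ₀ = 1/79.3 = 0.012610 and τ_data = 17/46.8 = 0.363248, so τ_n = 0.375858.
Rearranging for μ₀: μ₀ = (μ_n·τ_n − τ_data·x̄)/τ₀ = (16.2418·0.375858 − 0.363248·17.0) / 0.012610 = -0.070606/0.012610 ≈ -5.6.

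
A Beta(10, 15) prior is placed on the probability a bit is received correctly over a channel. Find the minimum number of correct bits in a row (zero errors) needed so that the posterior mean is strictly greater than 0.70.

k = 26

After k correct bits and 0 errors the posterior is Beta(10+k, 15), with mean (10+k)/(10+15+k).
Set (10+k)/(25+k) > 0.70 and solve: k > (0.70·25 − 10)/(1 − 0.70) = 25.000.
The smallest integer exceeding 25.000 is 26.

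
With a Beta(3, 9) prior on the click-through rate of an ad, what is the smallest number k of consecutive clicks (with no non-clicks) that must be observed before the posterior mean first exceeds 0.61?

After k clicks and 0 non-clicks the posterior is Beta(3+k, 9), with mean (3+k)/(3+9+k).
Set (3+k)/(12+k) > 0.61 and solve: k > (0.61·12 − 3)/(1 − 0.61) = 11.077.
The smallest integer exceeding 11.077 is 12.

k = 12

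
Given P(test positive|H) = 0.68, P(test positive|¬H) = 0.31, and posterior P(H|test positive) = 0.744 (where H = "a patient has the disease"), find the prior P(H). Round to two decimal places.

P(H) = 0.57

Bayes' rule in odds form gives O(H|E) = O(H)·[P(E|H)/P(E|¬H)], hence O(H) = O(H|E)/LR.
Posterior odds = 0.744/(1−0.744) = 2.9062. LR = 0.68/0.31 = 2.1935.
Prior odds = 2.9062/2.1935 = 1.3249, so P(H) = 1.3249/(1+1.3249) ≈ 0.57.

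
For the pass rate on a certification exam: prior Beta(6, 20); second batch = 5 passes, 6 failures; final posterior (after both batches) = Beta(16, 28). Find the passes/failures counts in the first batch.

5 passes and 2 failures

Because Beta–binomial updating is additive in the counts, the combined data contributed (α_post−α_prior, β_post−β_prior) successes and failures.
Total across both batches: 16−6=10 passes, 28−20=8 failures.
Subtract the second batch: 10−5=5 passes and 8−6=2 failures.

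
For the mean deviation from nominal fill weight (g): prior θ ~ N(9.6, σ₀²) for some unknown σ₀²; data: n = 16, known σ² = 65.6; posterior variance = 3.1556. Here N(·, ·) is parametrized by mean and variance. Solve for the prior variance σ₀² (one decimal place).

Posterior precision equals prior precision plus data precision: 1/σ_n² = 1/σ₀² + n/σ².
So 1/σ₀² = 1/3.1556 − 16/65.6 = 0.316897 − 0.243902 = 0.072995.
Hence σ₀² = 1/0.072995 ≈ 13.7.

σ₀² = 13.7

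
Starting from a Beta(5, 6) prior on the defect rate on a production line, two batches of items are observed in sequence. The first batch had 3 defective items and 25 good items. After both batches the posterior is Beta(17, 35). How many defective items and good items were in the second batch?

9 defective items and 4 good items

Sequential conjugate updates are equivalent to a single update on the pooled data, so total successes = posterior α − prior α and total failures = posterior β − prior β.
Total across both batches: 17−5=12 defective items, 35−6=29 good items.
Subtract the first batch: 12−3=9 defective items and 29−25=4 good items.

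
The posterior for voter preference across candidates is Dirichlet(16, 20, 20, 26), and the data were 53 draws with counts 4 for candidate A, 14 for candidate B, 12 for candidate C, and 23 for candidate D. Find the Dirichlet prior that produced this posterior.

Dirichlet(12, 6, 8, 3)

For a Dirichlet(α) prior with multinomial counts c, the posterior is Dirichlet(α + c) componentwise.
Subtract each count from the matching posterior parameter: 16−4=12, 20−14=6, 20−12=8, 26−23=3.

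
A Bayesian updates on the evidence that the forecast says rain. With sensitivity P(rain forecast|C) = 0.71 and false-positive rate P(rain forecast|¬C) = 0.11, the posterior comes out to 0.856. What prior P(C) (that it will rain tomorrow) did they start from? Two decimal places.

P(C) = 0.48

Bayes' rule in odds form gives O(C|E) = O(C)·[P(E|C)/P(E|¬C)], hence O(C) = O(C|E)/LR.
Posterior odds = 0.856/(1−0.856) = 5.9444. LR = 0.71/0.11 = 6.4545.
Prior odds = 5.9444/6.4545 = 0.9210, so P(C) = 0.9210/(1+0.9210) ≈ 0.48.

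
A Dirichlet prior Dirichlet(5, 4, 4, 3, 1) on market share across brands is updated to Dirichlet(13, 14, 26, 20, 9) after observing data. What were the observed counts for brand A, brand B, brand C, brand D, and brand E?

counts (8, 10, 22, 17, 8)

For a Dirichlet(α) prior with multinomial counts c, the posterior is Dirichlet(α + c) componentwise.
Counts are posterior − prior componentwise: 13−5=8, 14−4=10, 26−4=22, 20−3=17, 9−1=8.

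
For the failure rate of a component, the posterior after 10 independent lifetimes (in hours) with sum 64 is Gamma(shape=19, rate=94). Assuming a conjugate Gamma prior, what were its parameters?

Gamma–exponential conjugacy: posterior shape = α + n, posterior rate = β + Σtᵢ.
So α = 19 − 10 = 9 and β = 94 − 64 = 30.

Gamma(shape=9, rate=30)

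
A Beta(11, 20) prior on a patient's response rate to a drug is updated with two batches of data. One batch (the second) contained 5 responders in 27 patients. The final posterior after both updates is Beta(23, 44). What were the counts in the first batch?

7 responders and 2 non-responders

Sequential conjugate updates are equivalent to a single update on the pooled data, so total successes = posterior α − prior α and total failures = posterior β − prior β.
Total across both batches: 23−11=12 responders, 44−20=24 non-responders.
Subtract the second batch: 12−5=7 responders and 24−22=2 non-responders.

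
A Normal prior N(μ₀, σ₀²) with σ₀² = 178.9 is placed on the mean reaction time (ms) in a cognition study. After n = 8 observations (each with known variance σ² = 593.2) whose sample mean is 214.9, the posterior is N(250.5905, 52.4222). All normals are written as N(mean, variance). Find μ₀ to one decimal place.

The posterior mean is a precision-weighted average: μ_n = (τ₀μ₀ + τ_data·x̄)/(τ₀+τ_data), with τ₀=1/σ₀² and τ_data=n/σ².
Here τ₀ = 1/178.9 = 0.005590 and τ_data = 8/593.2 = 0.013486, so τ_n = 0.019076.
Rearranging for μ₀: μ₀ = (μ_n·τ_n − τ_data·x̄)/τ₀ = (250.5905·0.019076 − 0.013486·214.9) / 0.005590 = 1.882123/0.005590 ≈ 336.7.

μ₀ = 336.7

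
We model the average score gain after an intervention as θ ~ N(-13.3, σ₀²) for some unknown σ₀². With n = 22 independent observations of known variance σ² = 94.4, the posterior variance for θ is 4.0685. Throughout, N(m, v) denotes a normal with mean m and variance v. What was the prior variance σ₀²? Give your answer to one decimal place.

For the Normal–Normal model with known σ², precisions add: τ_n = τ₀ + n/σ².
So 1/σ₀² = 1/4.0685 − 22/94.4 = 0.245791 − 0.233051 = 0.012740.
Hence σ₀² = 1/0.012740 ≈ 78.5.

σ₀² = 78.5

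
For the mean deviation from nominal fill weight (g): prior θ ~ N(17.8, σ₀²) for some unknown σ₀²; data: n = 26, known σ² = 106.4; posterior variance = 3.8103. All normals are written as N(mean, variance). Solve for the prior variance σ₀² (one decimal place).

σ₀² = 55.3

For the Normal–Normal model with known σ², precisions add: τ_n = τ₀ + n/σ².
So 1/σ₀² = 1/3.8103 − 26/106.4 = 0.262447 − 0.244361 = 0.018086.
Hence σ₀² = 1/0.018086 ≈ 55.3.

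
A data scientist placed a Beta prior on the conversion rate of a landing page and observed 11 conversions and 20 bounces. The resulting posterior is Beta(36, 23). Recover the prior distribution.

Beta is conjugate to the binomial likelihood: posterior = Beta(a+s, b+f).
So a = 36 − 11 = 25 and b = 23 − 20 = 3.

Beta(25, 3)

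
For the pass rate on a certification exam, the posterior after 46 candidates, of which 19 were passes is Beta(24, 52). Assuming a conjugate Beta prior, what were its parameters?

A Beta(α, β) prior with s successes and f failures in binomial data gives a Beta(α+s, β+f) posterior.
Subtract the data counts: 24−19=5, 52−27=25.

Beta(5, 25)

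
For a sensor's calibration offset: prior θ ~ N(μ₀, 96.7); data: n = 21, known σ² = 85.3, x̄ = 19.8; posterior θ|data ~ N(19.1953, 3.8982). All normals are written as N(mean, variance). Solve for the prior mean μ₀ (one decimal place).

μ₀ = 4.8

The posterior mean is a precision-weighted average: μ_n = (τ₀μ₀ + τ_data·x̄)/(τ₀+τ_data), with τ₀=1/σ₀² and τ_data=n/σ².
Here τ₀ = 1/96.7 = 0.010341 and τ_data = 21/85.3 = 0.246190, so τ_n = 0.256531.
Rearranging for μ₀: μ₀ = (μ_n·τ_n − τ_data·x̄)/τ₀ = (19.1953·0.256531 − 0.246190·19.8) / 0.010341 = 0.049628/0.010341 ≈ 4.8.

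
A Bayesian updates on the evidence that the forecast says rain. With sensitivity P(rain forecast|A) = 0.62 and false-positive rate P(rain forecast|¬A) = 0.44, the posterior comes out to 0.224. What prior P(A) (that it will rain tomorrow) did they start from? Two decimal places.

Bayes' rule in odds form gives O(A|E) = O(A)·[P(E|A)/P(E|¬A)], hence O(A) = O(A|E)/LR.
Posterior odds = 0.224/(1−0.224) = 0.2887. LR = 0.62/0.44 = 1.4091.
Prior odds = 0.2887/1.4091 = 0.2049, so P(A) = 0.2049/(1+0.2049) ≈ 0.17.

P(A) = 0.17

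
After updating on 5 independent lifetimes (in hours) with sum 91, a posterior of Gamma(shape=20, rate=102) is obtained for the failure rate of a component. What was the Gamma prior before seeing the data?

Gamma–exponential conjugacy: posterior shape = α + n, posterior rate = β + Σtᵢ.
So α = 20 − 5 = 15 and β = 102 − 91 = 11.

Gamma(shape=15, rate=11)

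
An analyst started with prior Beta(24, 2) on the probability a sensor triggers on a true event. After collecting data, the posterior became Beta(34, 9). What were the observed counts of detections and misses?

10 detections and 7 misses

A Beta(a, b) prior with s successes and f failures in binomial data gives a Beta(a+s, b+f) posterior.
So s = 34 − 24 = 10 and f = 9 − 2 = 7.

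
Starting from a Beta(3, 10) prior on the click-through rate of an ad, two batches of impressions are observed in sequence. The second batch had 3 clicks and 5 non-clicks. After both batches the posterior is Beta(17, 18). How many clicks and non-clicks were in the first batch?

11 clicks and 3 non-clicks

Sequential conjugate updates are equivalent to a single update on the pooled data, so total successes = posterior α − prior α and total failures = posterior β − prior β.
Total across both batches: 17−3=14 clicks, 18−10=8 non-clicks.
Subtract the second batch: 14−3=11 clicks and 8−5=3 non-clicks.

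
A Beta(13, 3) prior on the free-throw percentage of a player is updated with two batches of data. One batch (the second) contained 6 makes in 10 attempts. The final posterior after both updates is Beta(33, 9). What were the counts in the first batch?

14 makes and 2 misses

Because Beta–binomial updating is additive in the counts, the combined data contributed (α_post−α_prior, β_post−β_prior) successes and failures.
Total across both batches: 33−13=20 makes, 9−3=6 misses.
Subtract the second batch: 20−6=14 makes and 6−4=2 misses.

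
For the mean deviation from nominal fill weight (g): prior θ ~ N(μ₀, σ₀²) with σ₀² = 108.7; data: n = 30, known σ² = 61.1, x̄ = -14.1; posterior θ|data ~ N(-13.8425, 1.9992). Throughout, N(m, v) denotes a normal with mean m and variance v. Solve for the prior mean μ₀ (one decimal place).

μ₀ = -0.1

With known observation variance, the Normal–Normal posterior has precision τ_n = τ₀ + n/σ² and mean μ_n = (τ₀μ₀ + (n/σ²)x̄)/τ_n.
Here τ₀ = 1/108.7 = 0.009200 and τ_data = 30/61.1 = 0.490998, so τ_n = 0.500198.
Rearranging for μ₀: μ₀ = (μ_n·τ_n − τ_data·x̄)/τ₀ = (-13.8425·0.500198 − 0.490998·-14.1) / 0.009200 = -0.000919/0.009200 ≈ -0.1.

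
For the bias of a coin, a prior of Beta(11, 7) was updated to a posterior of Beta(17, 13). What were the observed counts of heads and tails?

6 heads and 6 tails

A Beta(α, β) prior with s successes and f failures in binomial data gives a Beta(α+s, β+f) posterior.
So s = 17 − 11 = 6 and f = 13 − 7 = 6.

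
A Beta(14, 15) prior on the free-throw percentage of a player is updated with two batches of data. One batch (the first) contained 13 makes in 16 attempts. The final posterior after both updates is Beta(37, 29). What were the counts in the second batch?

10 makes and 11 misses

Because Beta–binomial updating is additive in the counts, the combined data contributed (α_post−α_prior, β_post−β_prior) successes and failures.
Total across both batches: 37−14=23 makes, 29−15=14 misses.
Subtract the first batch: 23−13=10 makes and 14−3=11 misses.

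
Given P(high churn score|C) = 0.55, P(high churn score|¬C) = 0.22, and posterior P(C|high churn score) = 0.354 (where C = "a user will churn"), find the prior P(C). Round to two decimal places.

P(C) = 0.18

Bayes' rule in odds form gives O(C|E) = O(C)·[P(E|C)/P(E|¬C)], hence O(C) = O(C|E)/LR.
Posterior odds = 0.354/(1−0.354) = 0.5480. LR = 0.55/0.22 = 2.5000.
Prior odds = 0.5480/2.5000 = 0.2192, so P(C) = 0.2192/(1+0.2192) ≈ 0.18.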